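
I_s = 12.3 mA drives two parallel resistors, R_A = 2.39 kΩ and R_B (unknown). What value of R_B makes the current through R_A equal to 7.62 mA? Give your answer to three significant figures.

In a two-way split, I_A/I_s = R_B/(R_A + R_B).
7.62/12.3 = R_B/(R_A + R_B) → R_B = R_A · (0.6195)/(1 − 0.6195) = 2.39 × 1.628 = 3.891 kΩ.

R_B ≈ 3.89 kΩ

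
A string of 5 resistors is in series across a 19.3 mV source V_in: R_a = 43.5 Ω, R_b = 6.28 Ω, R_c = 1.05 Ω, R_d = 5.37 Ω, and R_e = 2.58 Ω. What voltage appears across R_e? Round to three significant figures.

V ≈ 0.847 mV

ΣR = 43.5 + 6.28 + 1.05 + 5.37 + 2.58 = 58.78 Ω.
Voltage divider: V = V_in · (2.580 / 58.78) = 19.3 × 0.04389 = 0.8471 mV.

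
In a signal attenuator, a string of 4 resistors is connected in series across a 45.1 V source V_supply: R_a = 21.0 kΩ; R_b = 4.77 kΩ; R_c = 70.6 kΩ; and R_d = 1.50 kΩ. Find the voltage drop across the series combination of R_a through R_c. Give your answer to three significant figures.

ΣR = 21.0 + 4.77 + 70.6 + 1.50 = 97.87 kΩ.
R_{R_a..R_c} = 21.0 + 4.77 + 70.6 = 96.37 kΩ.
By the voltage-divider rule, V = 45.1 × 96.37/97.87 = 44.41 V.

V ≈ 44.4 V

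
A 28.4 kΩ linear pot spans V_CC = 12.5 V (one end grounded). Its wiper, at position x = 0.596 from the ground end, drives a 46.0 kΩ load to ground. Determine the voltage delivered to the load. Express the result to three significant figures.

The pot divides into 11.47 kΩ above the wiper and 16.93 kΩ below.
Lower segment in parallel with the load: 16.93 ‖ 46.0 = 12.37 kΩ.
Then V_out = V_CC · 12.37/(11.47 + 12.37) = 6.486 V.
(Unloaded: V_out = x·V_CC = 7.45 V.)

V_out ≈ 6.49 V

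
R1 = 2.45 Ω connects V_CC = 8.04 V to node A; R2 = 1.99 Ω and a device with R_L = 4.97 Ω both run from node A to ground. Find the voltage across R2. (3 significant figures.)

R2 ‖ R_L = (1.99 × 4.97)/(1.99 + 4.97) = 1.421 Ω.
Voltage divider with the loaded lower leg: V_out = 8.04 × 1.421/(2.45 + 1.421) = 8.04 × 0.3671 = 2.951 V.
(Unloaded it would be 3.60 V; the load pulls it down.)

V_out ≈ 2.95 V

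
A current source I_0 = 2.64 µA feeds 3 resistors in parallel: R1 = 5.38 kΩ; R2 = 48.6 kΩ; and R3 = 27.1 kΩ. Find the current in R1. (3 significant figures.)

Total conductance ΣG = 1/5.38 + 1/48.6 + 1/27.1 = 0.2434 (units of 1/kΩ).
R1 takes the fraction G_k/ΣG = 0.1859/0.2434 = 0.7638, so I = 2.64 × 0.7638 = 2.016 µA.

I ≈ 2.02 µA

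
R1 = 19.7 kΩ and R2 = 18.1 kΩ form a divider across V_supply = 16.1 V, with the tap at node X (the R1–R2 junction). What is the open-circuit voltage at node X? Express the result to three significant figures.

V_th ≈ 7.71 V

With X open, the divider is unloaded: V_th = 16.1 × 18.1/37.80 = 7.709 V.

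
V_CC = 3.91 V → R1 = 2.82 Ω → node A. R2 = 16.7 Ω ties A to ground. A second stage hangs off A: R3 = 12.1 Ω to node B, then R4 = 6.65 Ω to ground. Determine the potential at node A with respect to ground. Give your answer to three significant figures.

V_A ≈ 2.96 V

Looking into the second stage from A: R3 + R4 = 18.75 Ω appears in parallel with R2.
R2 ‖ (R3+R4) = 8.833 Ω.
V_A = 3.91 × 8.833/(2.82 + 8.833) = 2.964 V.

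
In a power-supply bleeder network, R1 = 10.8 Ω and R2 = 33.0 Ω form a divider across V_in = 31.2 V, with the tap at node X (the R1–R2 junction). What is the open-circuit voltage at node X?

V_th ≈ 23.5 V

With X open, the divider is unloaded: V_th = 31.2 × 33.0/43.80 = 23.51 V.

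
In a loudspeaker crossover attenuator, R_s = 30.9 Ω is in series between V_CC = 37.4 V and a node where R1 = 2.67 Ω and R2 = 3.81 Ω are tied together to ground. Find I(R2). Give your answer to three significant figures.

I ≈ 0.475 A

Parallel bank: R_p = 1/(1/2.67 + 1/3.81) = 1.570 Ω.
V_A by voltage divider: V_A = 37.4 × 1.570/(30.9 + 1.570) = 1.808 V.
I(R2) = V_A / R2 = 1.808/3.81 = 0.4746 A.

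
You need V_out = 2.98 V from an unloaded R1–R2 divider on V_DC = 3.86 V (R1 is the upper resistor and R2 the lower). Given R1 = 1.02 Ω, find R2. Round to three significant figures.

R2 ≈ 3.45 Ω

The divider ratio is R2/(R1+R2) = 2.98/3.86 = 0.7720.
Rearranging, R2 = R1·k/(1−k) = 1.02 × 3.386 = 3.454 Ω.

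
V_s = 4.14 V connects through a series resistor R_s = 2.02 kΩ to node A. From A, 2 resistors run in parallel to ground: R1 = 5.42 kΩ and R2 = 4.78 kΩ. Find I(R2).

I ≈ 0.482 mA

Combine the parallel branches: R_p = (1/5.42 + 1/4.78)⁻¹ = 2.540 kΩ.
Node voltage V_A = V_s · R_p/(R_s + R_p) = 4.14 × 0.5570 = 2.306 V.
I(R2) = V_A / R2 = 2.306/4.78 = 0.4824 mA.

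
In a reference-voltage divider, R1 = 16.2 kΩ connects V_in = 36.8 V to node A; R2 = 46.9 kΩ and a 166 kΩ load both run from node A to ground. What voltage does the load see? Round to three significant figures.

V_out ≈ 25.5 V

The load sits in parallel with R2, giving an effective lower resistance R2' = R2·R_L/(R2+R_L) = 36.57 kΩ.
Then V_out = V_in · R2'/(R1 + R2') = 36.8 × 36.57/52.77 = 25.50 V.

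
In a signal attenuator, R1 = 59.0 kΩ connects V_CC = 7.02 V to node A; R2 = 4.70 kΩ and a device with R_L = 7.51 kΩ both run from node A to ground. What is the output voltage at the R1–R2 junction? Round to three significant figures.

The load sits in parallel with R2, giving an effective lower resistance R2' = R2·R_L/(R2+R_L) = 2.891 kΩ.
Then V_out = V_CC · R2'/(R1 + R2') = 7.02 × 2.891/61.89 = 0.3279 V.

V_out ≈ 0.328 V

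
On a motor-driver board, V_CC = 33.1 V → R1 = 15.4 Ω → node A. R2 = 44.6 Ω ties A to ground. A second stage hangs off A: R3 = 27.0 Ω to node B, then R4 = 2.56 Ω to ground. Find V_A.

Looking into the second stage from A: R3 + R4 = 29.56 Ω appears in parallel with R2.
R2 ‖ (R3+R4) = 17.78 Ω.
First divider: V_A = V_CC · 17.78/(15.4 + 17.78) = 17.74 V.

V_A ≈ 17.7 V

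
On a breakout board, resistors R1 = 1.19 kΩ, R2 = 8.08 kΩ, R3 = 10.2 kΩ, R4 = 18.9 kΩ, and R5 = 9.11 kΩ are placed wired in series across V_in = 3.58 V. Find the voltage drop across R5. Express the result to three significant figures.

V ≈ 0.687 V

ΣR = 1.19 + 8.08 + 10.2 + 18.9 + 9.11 = 47.48 kΩ.
V = V_in · R/ΣR = 3.58 × 0.1919 = 0.6869 V.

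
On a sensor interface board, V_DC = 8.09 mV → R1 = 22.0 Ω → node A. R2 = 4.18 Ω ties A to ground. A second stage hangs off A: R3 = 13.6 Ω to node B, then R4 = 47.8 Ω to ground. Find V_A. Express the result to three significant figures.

The second stage (R3 + R4 = 61.40 Ω) loads node A in parallel with R2.
Effective lower resistance at A: R2 ‖ 61.40 = 3.914 Ω.
V_A = 8.09 × 3.914/(22.0 + 3.914) = 1.222 mV.

V_A ≈ 1.22 mV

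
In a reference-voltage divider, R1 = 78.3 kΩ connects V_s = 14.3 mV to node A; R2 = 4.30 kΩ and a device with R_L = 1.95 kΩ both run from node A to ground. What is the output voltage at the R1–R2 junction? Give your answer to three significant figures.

V_out ≈ 0.241 mV

The load sits in parallel with R2, giving an effective lower resistance R2' = R2·R_L/(R2+R_L) = 1.342 kΩ.
Now apply the divider: V_out = 14.3 × 0.01685 = 0.2409 mV.
(Unloaded it would be 0.744 mV; the load pulls it down.)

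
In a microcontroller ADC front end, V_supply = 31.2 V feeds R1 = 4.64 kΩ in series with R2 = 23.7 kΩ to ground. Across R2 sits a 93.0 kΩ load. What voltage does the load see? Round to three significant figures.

V_out ≈ 25.0 V

The load sits in parallel with R2, giving an effective lower resistance R2' = R2·R_L/(R2+R_L) = 18.89 kΩ.
Now apply the divider: V_out = 31.2 × 0.8028 = 25.05 V.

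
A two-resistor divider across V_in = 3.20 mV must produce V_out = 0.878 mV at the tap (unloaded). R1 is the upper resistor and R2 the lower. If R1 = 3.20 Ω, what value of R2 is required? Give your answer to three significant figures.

R2 ≈ 1.21 Ω

Required fraction k = V_out/V_in = 0.2744.
Rearranging, R2 = R1·k/(1−k) = 3.20 × 0.3781 = 1.210 Ω.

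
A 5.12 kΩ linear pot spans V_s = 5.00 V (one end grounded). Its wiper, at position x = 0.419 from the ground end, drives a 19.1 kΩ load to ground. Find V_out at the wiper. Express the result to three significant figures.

V_out ≈ 1.97 V

Lower segment x·R_p = 2.145 kΩ; upper segment (1−x)·R_p = 2.975 kΩ.
R_L loads the lower segment: effective lower R = 1.929 kΩ.
Then V_out = V_s · 1.929/(2.975 + 1.929) = 1.967 V.
(Unloaded: V_out = x·V_s = 2.09 V.)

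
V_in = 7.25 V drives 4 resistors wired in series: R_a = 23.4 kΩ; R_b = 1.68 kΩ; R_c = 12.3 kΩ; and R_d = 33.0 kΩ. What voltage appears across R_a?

V ≈ 2.41 V

Series total: ΣR = 23.4 + 1.68 + 12.3 + 33.0 = 70.38 kΩ.
Voltage divider: V = V_in · (23.40 / 70.38) = 7.25 × 0.3325 = 2.410 V.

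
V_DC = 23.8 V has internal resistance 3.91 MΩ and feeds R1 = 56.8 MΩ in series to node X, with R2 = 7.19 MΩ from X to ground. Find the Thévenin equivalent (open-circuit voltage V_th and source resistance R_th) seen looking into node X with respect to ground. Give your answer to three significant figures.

R1' = 3.91 + 56.8 = 60.71 MΩ (source resistance + R1).
With X open, the divider is unloaded: V_th = 23.8 × 7.19/67.90 = 2.520 V.
Zeroing V_DC shorts the top of R1' to ground, so R_th = R1' ‖ R2 = 6.429 MΩ.

V_th ≈ 2.52 V, R_th ≈ 6.43 MΩ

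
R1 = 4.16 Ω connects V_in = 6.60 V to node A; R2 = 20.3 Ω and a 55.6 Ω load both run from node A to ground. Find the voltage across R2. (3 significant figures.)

V_out ≈ 5.16 V

R2 ‖ R_L = (20.3 × 55.6)/(20.3 + 55.6) = 14.87 Ω.
Then V_out = V_in · R2'/(R1 + R2') = 6.60 × 14.87/19.03 = 5.157 V.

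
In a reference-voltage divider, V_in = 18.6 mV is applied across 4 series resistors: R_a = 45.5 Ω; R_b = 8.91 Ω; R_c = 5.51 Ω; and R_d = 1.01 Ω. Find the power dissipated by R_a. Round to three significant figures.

Series current I = V_in/ΣR = 18.6/60.93 = 0.3053 mA.
V(R_a) = I·R = 13.89 mV; P = V·I = 13.89 × 0.3053 = 4.240 µW.

P ≈ 4.24 µW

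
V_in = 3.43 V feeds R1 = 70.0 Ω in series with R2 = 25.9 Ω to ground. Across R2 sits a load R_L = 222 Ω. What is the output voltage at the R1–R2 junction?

R2 ‖ R_L = (25.9 × 222)/(25.9 + 222) = 23.19 Ω.
Now apply the divider: V_out = 3.43 × 0.2489 = 0.8537 V.
(Unloaded it would be 0.926 V; the load pulls it down.)

V_out ≈ 0.854 V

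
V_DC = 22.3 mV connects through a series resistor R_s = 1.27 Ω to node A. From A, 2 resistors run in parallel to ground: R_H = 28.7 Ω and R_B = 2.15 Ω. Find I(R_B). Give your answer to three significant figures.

Parallel bank: R_p = 1/(1/28.7 + 1/2.15) = 2.000 Ω.
V_A = 22.3 × 2.000/3.270 = 13.64 mV.
Branch current I = V_A/R_B = 13.64/2.15 = 6.344 mA.

I ≈ 6.34 mA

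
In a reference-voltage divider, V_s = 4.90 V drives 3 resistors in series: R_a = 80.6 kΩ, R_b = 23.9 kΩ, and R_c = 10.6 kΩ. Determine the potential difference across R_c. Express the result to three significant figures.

Series total: ΣR = 80.6 + 23.9 + 10.6 = 115.1 kΩ.
V = V_s · R/ΣR = 4.90 × 0.09209 = 0.4513 V.

V ≈ 0.451 V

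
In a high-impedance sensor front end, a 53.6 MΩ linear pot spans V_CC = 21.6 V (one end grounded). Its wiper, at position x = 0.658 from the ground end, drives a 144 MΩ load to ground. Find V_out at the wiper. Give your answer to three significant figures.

V_out ≈ 13.1 V

Lower segment x·R_p = 35.27 MΩ; upper segment (1−x)·R_p = 18.33 MΩ.
R_L loads the lower segment: effective lower R = 28.33 MΩ.
V_out = 21.6 × 28.33/(18.33 + 28.33) = 13.11 V.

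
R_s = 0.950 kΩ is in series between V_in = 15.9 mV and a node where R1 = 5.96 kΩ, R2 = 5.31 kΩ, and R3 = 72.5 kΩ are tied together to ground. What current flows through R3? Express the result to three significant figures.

Combine the parallel branches: R_p = (1/5.96 + 1/5.31 + 1/72.5)⁻¹ = 2.703 kΩ.
Node voltage V_A = V_in · R_p/(R_s + R_p) = 15.9 × 0.7400 = 11.77 mV.
Branch current I = V_A/R3 = 11.77/72.5 = 0.1623 µA.

I ≈ 0.162 µA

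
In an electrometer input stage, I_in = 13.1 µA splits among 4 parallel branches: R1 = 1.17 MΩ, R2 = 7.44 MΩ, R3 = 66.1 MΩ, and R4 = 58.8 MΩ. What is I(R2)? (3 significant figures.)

I ≈ 1.72 µA

Total conductance ΣG = 1/1.17 + 1/7.44 + 1/66.1 + 1/58.8 = 1.021 (units of 1/MΩ).
R2 takes the fraction G_k/ΣG = 0.1344/1.021 = 0.1316, so I = 13.1 × 0.1316 = 1.724 µA.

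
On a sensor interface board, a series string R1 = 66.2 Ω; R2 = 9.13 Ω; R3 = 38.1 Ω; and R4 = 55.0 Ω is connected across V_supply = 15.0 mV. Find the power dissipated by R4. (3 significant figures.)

Series current I = V_supply/ΣR = 15.0/168.4 = 0.08906 mA.
V(R4) = I·R = 4.898 mV; P = V·I = 4.898 × 0.08906 = 0.4362 µW.

P ≈ 0.436 µW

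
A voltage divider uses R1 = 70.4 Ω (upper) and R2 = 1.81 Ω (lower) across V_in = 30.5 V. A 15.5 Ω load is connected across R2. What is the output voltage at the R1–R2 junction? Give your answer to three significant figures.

V_out ≈ 0.686 V

The load sits in parallel with R2, giving an effective lower resistance R2' = R2·R_L/(R2+R_L) = 1.621 Ω.
Then V_out = V_in · R2'/(R1 + R2') = 30.5 × 1.621/72.02 = 0.6864 V.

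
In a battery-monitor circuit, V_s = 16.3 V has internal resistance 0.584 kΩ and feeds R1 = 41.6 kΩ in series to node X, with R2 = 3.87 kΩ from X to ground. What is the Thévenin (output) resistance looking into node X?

R1' = 0.584 + 41.6 = 42.18 kΩ (source resistance + R1).
Looking into X with the source shorted: R_th = R1'·R2/(R1'+R2) = 42.18 × 3.87/46.05 = 3.545 kΩ.

R_th ≈ 3.54 kΩ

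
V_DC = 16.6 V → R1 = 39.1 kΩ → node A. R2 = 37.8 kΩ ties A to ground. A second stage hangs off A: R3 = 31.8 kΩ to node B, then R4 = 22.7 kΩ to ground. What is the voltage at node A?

Looking into the second stage from A: R3 + R4 = 54.50 kΩ appears in parallel with R2.
R2 ‖ (R3+R4) = 22.32 kΩ.
First divider: V_A = V_DC · 22.32/(39.1 + 22.32) = 6.032 V.

V_A ≈ 6.03 V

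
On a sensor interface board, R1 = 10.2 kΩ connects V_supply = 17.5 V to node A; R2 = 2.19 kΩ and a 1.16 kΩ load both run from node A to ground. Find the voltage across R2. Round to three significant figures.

First combine the lower leg with the load: R2 ‖ R_L = 0.7583 kΩ.
Then V_out = V_supply · R2'/(R1 + R2') = 17.5 × 0.7583/10.96 = 1.211 V.
(Unloaded it would be 3.09 V; the load pulls it down.)

V_out ≈ 1.21 V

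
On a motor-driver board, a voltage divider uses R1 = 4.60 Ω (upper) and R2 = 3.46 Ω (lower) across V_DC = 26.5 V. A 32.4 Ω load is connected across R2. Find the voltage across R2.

V_out ≈ 10.7 V

The load sits in parallel with R2, giving an effective lower resistance R2' = R2·R_L/(R2+R_L) = 3.126 Ω.
Now apply the divider: V_out = 26.5 × 0.4046 = 10.72 V.
(Unloaded it would be 11.4 V; the load pulls it down.)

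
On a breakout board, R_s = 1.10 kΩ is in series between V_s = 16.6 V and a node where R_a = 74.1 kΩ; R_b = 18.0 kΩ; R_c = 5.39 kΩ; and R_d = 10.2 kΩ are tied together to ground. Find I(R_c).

I ≈ 2.22 mA

Parallel bank: R_p = 1/(1/74.1 + 1/18.0 + 1/5.39 + 1/10.2) = 2.836 kΩ.
V_A = 16.6 × 2.836/3.936 = 11.96 V.
Branch current I = V_A/R_c = 11.96/5.39 = 2.219 mA.
(Equivalently: I_total = 4.218 mA, then current-divider fraction G_k/ΣG = 0.5261.)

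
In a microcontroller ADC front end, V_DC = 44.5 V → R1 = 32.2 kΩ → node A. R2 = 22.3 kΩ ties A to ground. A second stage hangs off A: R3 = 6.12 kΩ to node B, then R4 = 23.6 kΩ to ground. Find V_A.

The second stage (R3 + R4 = 29.72 kΩ) loads node A in parallel with R2.
Effective lower resistance at A: R2 ‖ 29.72 = 12.74 kΩ.
V_A = 44.5 × 12.74/(32.2 + 12.74) = 12.62 V.

V_A ≈ 12.6 V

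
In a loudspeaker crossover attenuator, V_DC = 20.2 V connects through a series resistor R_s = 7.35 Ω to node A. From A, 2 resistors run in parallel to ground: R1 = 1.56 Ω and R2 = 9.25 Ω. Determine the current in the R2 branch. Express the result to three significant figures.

Equivalent of the parallel group: R_p = 1.335 Ω.
V_A = 20.2 × 1.335/8.685 = 3.105 V.
Branch current I = V_A/R2 = 3.105/9.25 = 0.3357 A.

I ≈ 0.336 A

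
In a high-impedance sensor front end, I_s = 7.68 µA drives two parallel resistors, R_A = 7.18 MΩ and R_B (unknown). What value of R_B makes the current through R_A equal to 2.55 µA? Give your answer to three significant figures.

The fraction through R_A equals R_B/(R_A+R_B).
With f = 0.3320, R_B = R_A · f/(1−f) = 7.18 × 0.4971 = 3.569 MΩ.

R_B ≈ 3.57 MΩ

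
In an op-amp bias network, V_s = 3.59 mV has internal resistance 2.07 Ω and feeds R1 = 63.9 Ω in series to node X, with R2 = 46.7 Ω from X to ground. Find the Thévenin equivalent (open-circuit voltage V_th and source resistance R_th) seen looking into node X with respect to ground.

R1' = 2.07 + 63.9 = 65.97 Ω (source resistance + R1).
Open-circuit (no load on X): V_th = V_s · R2/(R1' + R2) = 3.59 × 46.7/(65.97 + 46.7) = 1.488 mV.
With V_s suppressed (replaced by a short), R_th = R1' ‖ R2 = (65.97 × 46.7)/(65.97 + 46.7) = 27.34 Ω.

V_th ≈ 1.49 mV, R_th ≈ 27.3 Ω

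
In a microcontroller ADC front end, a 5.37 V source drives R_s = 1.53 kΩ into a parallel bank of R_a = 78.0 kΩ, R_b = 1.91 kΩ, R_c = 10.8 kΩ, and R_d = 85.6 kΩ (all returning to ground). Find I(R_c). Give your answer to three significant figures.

Combine the parallel branches: R_p = (1/78.0 + 1/1.91 + 1/10.8 + 1/85.6)⁻¹ = 1.561 kΩ.
Node voltage V_A = V_supply · R_p/(R_s + R_p) = 5.37 × 0.5050 = 2.712 V.
I(R_c) = V_A / R_c = 2.712/10.8 = 0.2511 mA.

I ≈ 0.251 mA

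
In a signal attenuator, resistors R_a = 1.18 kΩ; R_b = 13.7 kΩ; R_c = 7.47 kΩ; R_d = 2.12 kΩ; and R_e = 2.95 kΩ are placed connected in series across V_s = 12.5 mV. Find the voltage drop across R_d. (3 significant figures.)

V ≈ 0.966 mV

Series total: ΣR = 1.18 + 13.7 + 7.47 + 2.12 + 2.95 = 27.42 kΩ.
By the voltage-divider rule, V = 12.5 × 2.120/27.42 = 0.9664 mV.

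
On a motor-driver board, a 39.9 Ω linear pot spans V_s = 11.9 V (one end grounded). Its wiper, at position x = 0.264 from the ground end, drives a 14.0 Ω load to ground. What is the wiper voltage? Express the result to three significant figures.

V_out ≈ 2.02 V

The pot divides into 29.37 Ω above the wiper and 10.53 Ω below.
(x·R_p) ‖ R_L = 6.011 Ω.
Then V_out = V_s · 6.011/(29.37 + 6.011) = 2.022 V.
(Unloaded: V_out = x·V_s = 3.14 V.)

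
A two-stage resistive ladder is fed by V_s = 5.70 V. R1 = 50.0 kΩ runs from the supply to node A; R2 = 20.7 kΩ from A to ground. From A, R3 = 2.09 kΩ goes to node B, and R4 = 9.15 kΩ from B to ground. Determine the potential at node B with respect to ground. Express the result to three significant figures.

The second stage (R3 + R4 = 11.24 kΩ) loads node A in parallel with R2.
R2 ‖ (R3+R4) = 7.285 kΩ.
V_A = 5.70 × 7.285/(50.0 + 7.285) = 0.7248 V.
Then the unloaded second divider: V_B = V_A × R4/(R3+R4) = 0.7248 × 0.8141 = 0.5901 V.

V_B ≈ 0.590 V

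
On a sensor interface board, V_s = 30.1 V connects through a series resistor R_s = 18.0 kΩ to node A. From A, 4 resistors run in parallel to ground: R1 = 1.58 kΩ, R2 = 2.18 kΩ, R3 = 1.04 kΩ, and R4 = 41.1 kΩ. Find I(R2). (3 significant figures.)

I ≈ 0.360 mA

Parallel bank: R_p = 1/(1/1.58 + 1/2.18 + 1/1.04 + 1/41.1) = 0.4813 kΩ.
V_A = 30.1 × 0.4813/18.48 = 0.7840 V.
I(R2) = V_A / R2 = 0.7840/2.18 = 0.3596 mA.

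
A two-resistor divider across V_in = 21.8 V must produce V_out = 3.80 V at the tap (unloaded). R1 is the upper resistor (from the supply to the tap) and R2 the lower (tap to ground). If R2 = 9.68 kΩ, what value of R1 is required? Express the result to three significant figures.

R1 ≈ 45.9 kΩ

The divider ratio is R2/(R1+R2) = 3.80/21.8 = 0.1743.
Rearranging, R1 = R2·(1−k)/k = 9.68 × 4.737 = 45.85 kΩ.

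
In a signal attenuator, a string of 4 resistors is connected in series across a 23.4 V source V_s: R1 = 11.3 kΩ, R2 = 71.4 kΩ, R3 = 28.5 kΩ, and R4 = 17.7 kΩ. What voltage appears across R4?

Total series resistance ΣR = 11.3 + 71.4 + 28.5 + 17.7 = 128.9 kΩ.
Voltage divider: V = V_s · (17.70 / 128.9) = 23.4 × 0.1373 = 3.213 V.

V ≈ 3.21 V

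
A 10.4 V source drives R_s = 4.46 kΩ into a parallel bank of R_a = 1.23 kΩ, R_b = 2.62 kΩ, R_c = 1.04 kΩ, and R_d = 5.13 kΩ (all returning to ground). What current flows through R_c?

Parallel bank: R_p = 1/(1/1.23 + 1/2.62 + 1/1.04 + 1/5.13) = 0.4253 kΩ.
Node voltage V_A = V_s · R_p/(R_s + R_p) = 10.4 × 0.08706 = 0.9054 V.
Branch current I = V_A/R_c = 0.9054/1.04 = 0.8706 mA.

I ≈ 0.871 mA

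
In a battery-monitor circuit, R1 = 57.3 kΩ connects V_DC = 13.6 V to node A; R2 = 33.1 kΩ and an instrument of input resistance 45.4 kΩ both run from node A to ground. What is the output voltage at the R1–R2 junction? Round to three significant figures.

V_out ≈ 3.41 V

The load sits in parallel with R2, giving an effective lower resistance R2' = R2·R_L/(R2+R_L) = 19.14 kΩ.
Voltage divider with the loaded lower leg: V_out = 13.6 × 19.14/(57.3 + 19.14) = 13.6 × 0.2504 = 3.406 V.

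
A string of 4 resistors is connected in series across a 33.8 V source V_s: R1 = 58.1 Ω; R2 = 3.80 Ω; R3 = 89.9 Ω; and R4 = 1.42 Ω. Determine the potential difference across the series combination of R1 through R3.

ΣR = 58.1 + 3.80 + 89.9 + 1.42 = 153.2 Ω.
R_{R1..R3} = 58.1 + 3.80 + 89.9 = 151.8 Ω.
V = V_s · R/ΣR = 33.8 × 0.9907 = 33.49 V.

V ≈ 33.5 V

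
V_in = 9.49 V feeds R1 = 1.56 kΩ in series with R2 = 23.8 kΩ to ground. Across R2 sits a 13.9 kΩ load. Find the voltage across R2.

First combine the lower leg with the load: R2 ‖ R_L = 8.775 kΩ.
Voltage divider with the loaded lower leg: V_out = 9.49 × 8.775/(1.56 + 8.775) = 9.49 × 0.8491 = 8.058 V.

V_out ≈ 8.06 V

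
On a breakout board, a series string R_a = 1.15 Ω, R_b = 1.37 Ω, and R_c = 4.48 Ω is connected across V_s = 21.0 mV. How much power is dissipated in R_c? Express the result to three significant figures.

P ≈ 40.3 µW

ΣR = 7.000 Ω → I = 21.0/7.000 = 3.000 mA.
P(R_c) = I²·R_c = (3.000)² × 4.48 = 40.32 µW.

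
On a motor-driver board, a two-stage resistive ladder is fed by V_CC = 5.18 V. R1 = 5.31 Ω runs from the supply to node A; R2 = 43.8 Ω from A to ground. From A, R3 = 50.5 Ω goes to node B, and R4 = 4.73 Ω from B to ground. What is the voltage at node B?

The second stage (R3 + R4 = 55.23 Ω) loads node A in parallel with R2.
R2 ‖ (R3+R4) = 24.43 Ω.
V_A = 5.18 × 24.43/(5.31 + 24.43) = 4.255 V.
V_B = V_A × 0.08564 = 0.3644 V.

V_B ≈ 0.364 V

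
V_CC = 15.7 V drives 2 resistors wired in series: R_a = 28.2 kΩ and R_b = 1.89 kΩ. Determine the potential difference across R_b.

Series total: ΣR = 28.2 + 1.89 = 30.09 kΩ.
By the voltage-divider rule, V = 15.7 × 1.890/30.09 = 0.9861 V.

V ≈ 0.986 V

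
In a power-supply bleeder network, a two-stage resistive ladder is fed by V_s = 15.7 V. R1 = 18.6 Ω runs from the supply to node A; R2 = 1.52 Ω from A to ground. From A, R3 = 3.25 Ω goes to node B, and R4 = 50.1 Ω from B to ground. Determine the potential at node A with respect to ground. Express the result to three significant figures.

Looking into the second stage from A: R3 + R4 = 53.35 Ω appears in parallel with R2.
Effective lower resistance at A: R2 ‖ 53.35 = 1.478 Ω.
First divider: V_A = V_s · 1.478/(18.6 + 1.478) = 1.156 V.

V_A ≈ 1.16 V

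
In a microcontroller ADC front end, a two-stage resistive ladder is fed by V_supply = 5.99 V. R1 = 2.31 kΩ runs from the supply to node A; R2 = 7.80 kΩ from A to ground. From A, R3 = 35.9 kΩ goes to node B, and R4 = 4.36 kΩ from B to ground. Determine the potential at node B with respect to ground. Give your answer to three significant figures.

V_B ≈ 0.479 V

The second stage (R3 + R4 = 40.26 kΩ) loads node A in parallel with R2.
R2 ‖ (R3+R4) = 6.534 kΩ.
V_A = 5.99 × 6.534/(2.31 + 6.534) = 4.425 V.
Then the unloaded second divider: V_B = V_A × R4/(R3+R4) = 4.425 × 0.1083 = 0.4793 V.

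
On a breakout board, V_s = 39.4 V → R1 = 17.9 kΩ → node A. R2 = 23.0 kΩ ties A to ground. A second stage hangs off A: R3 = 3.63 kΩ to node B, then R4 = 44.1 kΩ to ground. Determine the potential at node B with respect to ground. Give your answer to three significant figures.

V_B ≈ 16.9 V

The second stage (R3 + R4 = 47.73 kΩ) loads node A in parallel with R2.
R2 ‖ (R3+R4) = 15.52 kΩ.
V_A = 39.4 × 15.52/(17.9 + 15.52) = 18.30 V.
Then the unloaded second divider: V_B = V_A × R4/(R3+R4) = 18.30 × 0.9239 = 16.91 V.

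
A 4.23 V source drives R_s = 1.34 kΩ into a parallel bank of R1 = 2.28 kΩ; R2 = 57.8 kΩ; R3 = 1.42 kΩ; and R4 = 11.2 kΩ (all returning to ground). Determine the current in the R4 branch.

Equivalent of the parallel group: R_p = 0.8004 kΩ.
V_A = 4.23 × 0.8004/2.140 = 1.582 V.
I(R4) = V_A / R4 = 1.582/11.2 = 0.1412 mA.

I ≈ 0.141 mA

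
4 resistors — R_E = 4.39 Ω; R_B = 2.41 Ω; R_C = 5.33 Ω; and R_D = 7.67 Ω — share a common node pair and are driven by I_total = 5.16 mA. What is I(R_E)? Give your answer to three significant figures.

Conductances: ΣG = 1/4.39 + 1/2.41 + 1/5.33 + 1/7.67 = 0.9607 (1/Ω).
By the current-divider rule, I = I_total · G_k/ΣG = 5.16 × 0.2371 = 1.223 mA.

I ≈ 1.22 mA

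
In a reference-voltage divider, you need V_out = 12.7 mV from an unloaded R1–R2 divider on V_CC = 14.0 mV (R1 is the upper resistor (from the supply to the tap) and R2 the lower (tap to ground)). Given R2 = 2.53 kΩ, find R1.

R1 ≈ 0.259 kΩ

Required fraction k = V_out/V_CC = 0.9071.
R1 = R2·(1/k − 1) = 2.53 × 0.1024 = 0.2590 kΩ.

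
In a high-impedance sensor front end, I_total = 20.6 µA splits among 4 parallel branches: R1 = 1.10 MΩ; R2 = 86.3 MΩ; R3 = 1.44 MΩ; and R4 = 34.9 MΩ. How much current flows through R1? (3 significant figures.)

I ≈ 11.4 µA

ΣG = 1/1.10 + 1/86.3 + 1/1.44 + 1/34.9 = 1.644.
By the current-divider rule, I = I_total · G_k/ΣG = 20.6 × 0.5531 = 11.39 µA.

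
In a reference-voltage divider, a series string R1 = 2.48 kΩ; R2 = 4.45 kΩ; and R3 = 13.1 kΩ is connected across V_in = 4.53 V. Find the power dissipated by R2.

P ≈ 0.228 mW

The common current is I = 4.53/20.03 = 0.2262 mA.
V(R2) = I·R = 1.006 V; P = V·I = 1.006 × 0.2262 = 0.2276 mW.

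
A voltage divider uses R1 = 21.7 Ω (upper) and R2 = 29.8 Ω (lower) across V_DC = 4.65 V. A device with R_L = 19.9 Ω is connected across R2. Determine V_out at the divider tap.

V_out ≈ 1.65 V

First combine the lower leg with the load: R2 ‖ R_L = 11.93 Ω.
Now apply the divider: V_out = 4.65 × 0.3548 = 1.650 V.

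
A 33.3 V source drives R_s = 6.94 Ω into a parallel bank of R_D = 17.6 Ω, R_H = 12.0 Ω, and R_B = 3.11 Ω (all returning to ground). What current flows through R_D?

Combine the parallel branches: R_p = (1/17.6 + 1/12.0 + 1/3.11)⁻¹ = 2.166 Ω.
V_A = 33.3 × 2.166/9.106 = 7.921 V.
I(R_D) = V_A / R_D = 7.921/17.6 = 0.4500 A.

I ≈ 0.450 A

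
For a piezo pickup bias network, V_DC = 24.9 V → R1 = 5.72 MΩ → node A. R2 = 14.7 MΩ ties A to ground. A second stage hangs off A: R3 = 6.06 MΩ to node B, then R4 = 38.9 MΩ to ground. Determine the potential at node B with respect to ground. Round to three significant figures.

The second stage (R3 + R4 = 44.96 MΩ) loads node A in parallel with R2.
Effective lower resistance at A: R2 ‖ 44.96 = 11.08 MΩ.
First divider: V_A = V_DC · 11.08/(5.72 + 11.08) = 16.42 V.
Stage 2 is unloaded, so V_B = V_A · R4/(R3+R4) = 16.42 × 38.9/44.96 = 14.21 V.

V_B ≈ 14.2 V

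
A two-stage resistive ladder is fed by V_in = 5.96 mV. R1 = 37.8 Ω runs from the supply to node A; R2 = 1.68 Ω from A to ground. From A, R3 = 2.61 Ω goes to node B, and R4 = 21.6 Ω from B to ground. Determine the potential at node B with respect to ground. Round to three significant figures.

V_B ≈ 0.212 mV

Looking into the second stage from A: R3 + R4 = 24.21 Ω appears in parallel with R2.
Effective lower resistance at A: R2 ‖ 24.21 = 1.571 Ω.
V_A = 5.96 × 1.571/(37.8 + 1.571) = 0.2378 mV.
V_B = V_A × 0.8922 = 0.2122 mV.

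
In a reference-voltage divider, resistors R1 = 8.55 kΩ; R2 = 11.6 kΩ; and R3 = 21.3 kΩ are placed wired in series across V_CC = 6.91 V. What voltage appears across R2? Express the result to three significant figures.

V ≈ 1.93 V

ΣR = 8.55 + 11.6 + 21.3 = 41.45 kΩ.
By the voltage-divider rule, V = 6.91 × 11.60/41.45 = 1.934 V.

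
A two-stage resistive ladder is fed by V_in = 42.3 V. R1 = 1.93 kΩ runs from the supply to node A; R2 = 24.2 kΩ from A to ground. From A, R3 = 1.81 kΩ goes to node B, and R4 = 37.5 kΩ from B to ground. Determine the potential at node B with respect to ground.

The second stage (R3 + R4 = 39.31 kΩ) loads node A in parallel with R2.
R2 ‖ (R3+R4) = 14.98 kΩ.
So V_A = 42.3 × 0.8859 = 37.47 V.
Then the unloaded second divider: V_B = V_A × R4/(R3+R4) = 37.47 × 0.9540 = 35.75 V.

V_B ≈ 35.7 V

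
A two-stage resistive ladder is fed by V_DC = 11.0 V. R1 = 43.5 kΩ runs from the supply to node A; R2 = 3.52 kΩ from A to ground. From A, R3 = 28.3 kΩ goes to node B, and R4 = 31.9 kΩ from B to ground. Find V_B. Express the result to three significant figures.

Looking into the second stage from A: R3 + R4 = 60.20 kΩ appears in parallel with R2.
Effective lower resistance at A: R2 ‖ 60.20 = 3.326 kΩ.
So V_A = 11.0 × 0.07102 = 0.7812 V.
Stage 2 is unloaded, so V_B = V_A · R4/(R3+R4) = 0.7812 × 31.9/60.20 = 0.4140 V.

V_B ≈ 0.414 V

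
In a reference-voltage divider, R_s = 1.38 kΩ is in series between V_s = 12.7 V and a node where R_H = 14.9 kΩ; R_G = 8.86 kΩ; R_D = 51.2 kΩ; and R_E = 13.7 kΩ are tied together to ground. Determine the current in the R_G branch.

Equivalent of the parallel group: R_p = 3.670 kΩ.
V_A by voltage divider: V_A = 12.7 × 3.670/(1.38 + 3.670) = 9.229 V.
I(R_G) = V_A / R_G = 9.229/8.86 = 1.042 mA.

I ≈ 1.04 mA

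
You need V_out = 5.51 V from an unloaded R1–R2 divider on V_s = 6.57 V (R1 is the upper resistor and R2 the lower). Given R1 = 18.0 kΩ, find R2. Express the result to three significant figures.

R2 ≈ 93.6 kΩ

The divider ratio is R2/(R1+R2) = 5.51/6.57 = 0.8387.
So R2 = R1 · V_out/(V_s − V_out) = 18.0 × 5.51/(6.57 − 5.51) = 18.0 × 5.198 = 93.57 kΩ.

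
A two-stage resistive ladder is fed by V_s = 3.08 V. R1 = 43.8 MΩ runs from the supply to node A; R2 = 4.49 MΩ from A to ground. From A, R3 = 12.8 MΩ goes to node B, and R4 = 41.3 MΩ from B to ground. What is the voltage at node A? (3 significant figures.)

Node A sees R2 in parallel with the series input of stage 2, R3 + R4 = 54.10 MΩ.
R2 ‖ (R3+R4) = 4.146 MΩ.
V_A = 3.08 × 4.146/(43.8 + 4.146) = 0.2663 V.

V_A ≈ 0.266 V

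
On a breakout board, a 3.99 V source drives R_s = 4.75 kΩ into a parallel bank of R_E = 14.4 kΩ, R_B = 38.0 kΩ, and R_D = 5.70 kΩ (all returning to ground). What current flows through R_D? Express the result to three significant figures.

I ≈ 0.306 mA

Parallel bank: R_p = 1/(1/14.4 + 1/38.0 + 1/5.70) = 3.687 kΩ.
Node voltage V_A = V_supply · R_p/(R_s + R_p) = 3.99 × 0.4370 = 1.744 V.
Branch current I = V_A/R_D = 1.744/5.70 = 0.3059 mA.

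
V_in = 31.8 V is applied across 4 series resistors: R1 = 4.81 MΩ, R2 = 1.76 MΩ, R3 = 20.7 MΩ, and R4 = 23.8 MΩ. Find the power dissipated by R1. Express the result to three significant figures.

P ≈ 1.86 µW

The common current is I = 31.8/51.07 = 0.6227 µA.
P = I²R = 0.3877 × 4.81 = 1.865 µW.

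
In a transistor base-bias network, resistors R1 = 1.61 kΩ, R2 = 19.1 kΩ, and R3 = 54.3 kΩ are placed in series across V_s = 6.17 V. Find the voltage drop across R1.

ΣR = 1.61 + 19.1 + 54.3 = 75.01 kΩ.
By the voltage-divider rule, V = 6.17 × 1.610/75.01 = 0.1324 V.

V ≈ 0.132 V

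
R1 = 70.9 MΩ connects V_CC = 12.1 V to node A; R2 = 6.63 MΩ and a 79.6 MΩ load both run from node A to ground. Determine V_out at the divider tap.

First combine the lower leg with the load: R2 ‖ R_L = 6.120 MΩ.
Now apply the divider: V_out = 12.1 × 0.07946 = 0.9615 V.

V_out ≈ 0.961 V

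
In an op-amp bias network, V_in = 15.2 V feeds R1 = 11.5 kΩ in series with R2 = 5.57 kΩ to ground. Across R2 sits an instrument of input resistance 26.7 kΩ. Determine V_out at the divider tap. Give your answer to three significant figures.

First combine the lower leg with the load: R2 ‖ R_L = 4.609 kΩ.
Now apply the divider: V_out = 15.2 × 0.2861 = 4.349 V.

V_out ≈ 4.35 V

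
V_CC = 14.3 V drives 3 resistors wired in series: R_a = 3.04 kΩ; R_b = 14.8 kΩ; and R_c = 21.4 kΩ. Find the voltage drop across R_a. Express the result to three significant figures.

V ≈ 1.11 V

Series total: ΣR = 3.04 + 14.8 + 21.4 = 39.24 kΩ.
V = V_CC · R/ΣR = 14.3 × 0.07747 = 1.108 V.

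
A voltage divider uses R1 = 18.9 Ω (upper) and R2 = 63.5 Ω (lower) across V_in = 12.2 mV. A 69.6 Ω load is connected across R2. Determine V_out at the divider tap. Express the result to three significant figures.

V_out ≈ 7.77 mV

The load sits in parallel with R2, giving an effective lower resistance R2' = R2·R_L/(R2+R_L) = 33.21 Ω.
Voltage divider with the loaded lower leg: V_out = 12.2 × 33.21/(18.9 + 33.21) = 12.2 × 0.6373 = 7.775 mV.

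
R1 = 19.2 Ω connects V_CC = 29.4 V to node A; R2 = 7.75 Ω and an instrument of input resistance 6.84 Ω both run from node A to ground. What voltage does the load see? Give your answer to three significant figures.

First combine the lower leg with the load: R2 ‖ R_L = 3.633 Ω.
Now apply the divider: V_out = 29.4 × 0.1591 = 4.678 V.
(Unloaded it would be 8.45 V; the load pulls it down.)

V_out ≈ 4.68 V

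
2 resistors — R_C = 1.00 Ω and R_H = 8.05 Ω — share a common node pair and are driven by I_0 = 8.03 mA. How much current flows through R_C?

Two-branch current divider: I_k = I_0 · R_other/(R_1 + R_2).
So I = 8.03 × 8.05/9.050 = 7.143 mA.

I ≈ 7.14 mA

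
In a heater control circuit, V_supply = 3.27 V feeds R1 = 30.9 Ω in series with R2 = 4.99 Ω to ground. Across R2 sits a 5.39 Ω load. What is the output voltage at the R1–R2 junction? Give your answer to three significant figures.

V_out ≈ 0.253 V

The load sits in parallel with R2, giving an effective lower resistance R2' = R2·R_L/(R2+R_L) = 2.591 Ω.
Now apply the divider: V_out = 3.27 × 0.07737 = 0.2530 V.
(Unloaded it would be 0.455 V; the load pulls it down.)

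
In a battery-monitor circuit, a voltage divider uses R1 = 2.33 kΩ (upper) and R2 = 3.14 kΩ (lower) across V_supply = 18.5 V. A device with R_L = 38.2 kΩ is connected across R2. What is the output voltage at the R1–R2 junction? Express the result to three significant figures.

The load sits in parallel with R2, giving an effective lower resistance R2' = R2·R_L/(R2+R_L) = 2.901 kΩ.
Then V_out = V_supply · R2'/(R1 + R2') = 18.5 × 2.901/5.231 = 10.26 V.

V_out ≈ 10.3 V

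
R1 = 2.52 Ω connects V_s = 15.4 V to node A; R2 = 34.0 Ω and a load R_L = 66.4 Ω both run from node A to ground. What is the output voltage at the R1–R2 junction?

V_out ≈ 13.8 V

The load sits in parallel with R2, giving an effective lower resistance R2' = R2·R_L/(R2+R_L) = 22.49 Ω.
Then V_out = V_s · R2'/(R1 + R2') = 15.4 × 22.49/25.01 = 13.85 V.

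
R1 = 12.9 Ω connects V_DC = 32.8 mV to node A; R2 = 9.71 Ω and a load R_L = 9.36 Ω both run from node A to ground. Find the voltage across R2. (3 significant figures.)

V_out ≈ 8.85 mV

R2 ‖ R_L = (9.71 × 9.36)/(9.71 + 9.36) = 4.766 Ω.
Then V_out = V_DC · R2'/(R1 + R2') = 32.8 × 4.766/17.67 = 8.849 mV.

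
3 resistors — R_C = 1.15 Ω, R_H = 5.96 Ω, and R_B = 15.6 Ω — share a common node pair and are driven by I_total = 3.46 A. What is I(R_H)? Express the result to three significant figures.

I ≈ 0.527 A

ΣG = 1/1.15 + 1/5.96 + 1/15.6 = 1.101.
R_H takes the fraction G_k/ΣG = 0.1678/1.101 = 0.1523, so I = 3.46 × 0.1523 = 0.5271 A.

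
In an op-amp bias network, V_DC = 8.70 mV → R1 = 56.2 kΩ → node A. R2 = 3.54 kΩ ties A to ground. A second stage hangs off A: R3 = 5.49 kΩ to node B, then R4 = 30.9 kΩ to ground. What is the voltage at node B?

V_B ≈ 0.401 mV

Looking into the second stage from A: R3 + R4 = 36.39 kΩ appears in parallel with R2.
Effective lower resistance at A: R2 ‖ 36.39 = 3.226 kΩ.
First divider: V_A = V_DC · 3.226/(56.2 + 3.226) = 0.4723 mV.
Then the unloaded second divider: V_B = V_A × R4/(R3+R4) = 0.4723 × 0.8491 = 0.4011 mV.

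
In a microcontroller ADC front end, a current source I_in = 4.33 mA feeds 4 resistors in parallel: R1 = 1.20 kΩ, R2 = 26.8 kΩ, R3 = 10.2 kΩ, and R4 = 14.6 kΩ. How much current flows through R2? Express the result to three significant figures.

ΣG = 1/1.20 + 1/26.8 + 1/10.2 + 1/14.6 = 1.037.
R2 takes the fraction G_k/ΣG = 0.03731/1.037 = 0.03598, so I = 4.33 × 0.03598 = 0.1558 mA.

I ≈ 0.156 mA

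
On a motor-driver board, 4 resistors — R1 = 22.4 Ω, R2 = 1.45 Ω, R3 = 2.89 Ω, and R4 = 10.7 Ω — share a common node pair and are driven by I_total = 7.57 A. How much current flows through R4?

Conductances: ΣG = 1/22.4 + 1/1.45 + 1/2.89 + 1/10.7 = 1.174 (1/Ω).
By the current-divider rule, I = I_total · G_k/ΣG = 7.57 × 0.07962 = 0.6027 A.

I ≈ 0.603 A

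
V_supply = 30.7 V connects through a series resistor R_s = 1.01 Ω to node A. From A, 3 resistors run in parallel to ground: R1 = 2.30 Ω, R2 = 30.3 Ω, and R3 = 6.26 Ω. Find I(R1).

Combine the parallel branches: R_p = (1/2.30 + 1/30.3 + 1/6.26)⁻¹ = 1.594 Ω.
V_A by voltage divider: V_A = 30.7 × 1.594/(1.01 + 1.594) = 18.79 V.
Branch current I = V_A/R1 = 18.79/2.30 = 8.170 A.

I ≈ 8.17 A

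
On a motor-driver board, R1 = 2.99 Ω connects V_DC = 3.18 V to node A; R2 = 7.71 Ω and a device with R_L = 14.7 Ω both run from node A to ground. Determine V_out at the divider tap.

V_out ≈ 2.00 V

First combine the lower leg with the load: R2 ‖ R_L = 5.057 Ω.
Then V_out = V_DC · R2'/(R1 + R2') = 3.18 × 5.057/8.047 = 1.998 V.
(Unloaded it would be 2.29 V; the load pulls it down.)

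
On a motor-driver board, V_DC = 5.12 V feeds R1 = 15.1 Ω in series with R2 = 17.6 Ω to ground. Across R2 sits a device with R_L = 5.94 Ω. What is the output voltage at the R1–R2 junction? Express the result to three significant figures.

The load sits in parallel with R2, giving an effective lower resistance R2' = R2·R_L/(R2+R_L) = 4.441 Ω.
Voltage divider with the loaded lower leg: V_out = 5.12 × 4.441/(15.1 + 4.441) = 5.12 × 0.2273 = 1.164 V.

V_out ≈ 1.16 V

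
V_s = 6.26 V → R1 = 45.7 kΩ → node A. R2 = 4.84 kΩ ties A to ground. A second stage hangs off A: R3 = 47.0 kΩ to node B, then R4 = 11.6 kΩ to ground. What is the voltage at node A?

V_A ≈ 0.558 V

The second stage (R3 + R4 = 58.60 kΩ) loads node A in parallel with R2.
R2 ‖ (R3+R4) = 4.471 kΩ.
So V_A = 6.26 × 0.08911 = 0.5578 V.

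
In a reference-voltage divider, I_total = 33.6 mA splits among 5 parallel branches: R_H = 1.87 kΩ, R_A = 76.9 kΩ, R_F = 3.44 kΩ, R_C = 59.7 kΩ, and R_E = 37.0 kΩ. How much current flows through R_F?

ΣG = 1/1.87 + 1/76.9 + 1/3.44 + 1/59.7 + 1/37.0 = 0.8822.
By the current-divider rule, I = I_total · G_k/ΣG = 33.6 × 0.3295 = 11.07 mA.

I ≈ 11.1 mA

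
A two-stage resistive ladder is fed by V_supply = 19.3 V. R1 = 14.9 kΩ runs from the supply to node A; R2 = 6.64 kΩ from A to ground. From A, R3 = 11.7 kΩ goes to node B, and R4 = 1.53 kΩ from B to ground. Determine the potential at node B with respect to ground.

The second stage (R3 + R4 = 13.23 kΩ) loads node A in parallel with R2.
Effective lower resistance at A: R2 ‖ 13.23 = 4.421 kΩ.
V_A = 19.3 × 4.421/(14.9 + 4.421) = 4.416 V.
Then the unloaded second divider: V_B = V_A × R4/(R3+R4) = 4.416 × 0.1156 = 0.5107 V.

V_B ≈ 0.511 V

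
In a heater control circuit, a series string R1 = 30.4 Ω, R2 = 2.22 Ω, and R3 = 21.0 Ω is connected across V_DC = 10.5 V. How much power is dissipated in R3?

ΣR = 53.62 Ω → I = 10.5/53.62 = 0.1958 A.
P(R3) = I²·R3 = (0.1958)² × 21.0 = 0.8053 W.

P ≈ 0.805 W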